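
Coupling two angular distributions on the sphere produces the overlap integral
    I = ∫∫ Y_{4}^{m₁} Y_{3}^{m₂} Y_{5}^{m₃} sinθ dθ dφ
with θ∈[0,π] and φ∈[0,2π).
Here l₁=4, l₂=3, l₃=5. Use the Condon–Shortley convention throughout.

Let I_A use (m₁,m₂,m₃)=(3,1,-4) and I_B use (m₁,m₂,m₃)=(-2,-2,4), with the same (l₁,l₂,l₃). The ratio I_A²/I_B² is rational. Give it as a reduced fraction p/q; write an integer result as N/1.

Shared (l₁,l₂,l₃)=(4,3,5): N and (l;000)² cancel in I_A²/I_B².
A: Δ = 2!·6!·4!/13! = 1/180180; Racah Σ t=0..1: t=0:+1/5760 t=1:−1/4320 = -1/17280; ⇒ 3j(4 3 5; 3 1 -4)² = 7/4290, sgn +1
B: Δ = 2!·6!·4!/13! = 1/180180; Racah Σ t=0..1: t=0:+1/8640 t=1:−1/2880 = -1/4320; ⇒ 3j(4 3 5; -2 -2 4)² = 8/429, sgn +1
I_A²/I_B² = (7/4290)/(8/429) = 7/80

7/80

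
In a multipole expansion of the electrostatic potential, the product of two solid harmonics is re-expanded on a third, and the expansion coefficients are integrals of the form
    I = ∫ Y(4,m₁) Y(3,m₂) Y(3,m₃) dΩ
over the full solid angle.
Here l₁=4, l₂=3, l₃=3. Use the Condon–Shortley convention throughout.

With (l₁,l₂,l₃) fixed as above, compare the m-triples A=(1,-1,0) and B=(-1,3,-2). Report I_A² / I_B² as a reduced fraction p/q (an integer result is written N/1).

1/2

Shared (l₁,l₂,l₃)=(4,3,3): N and (l;000)² cancel in I_A²/I_B².
A: Δ = 4!·4!·2!/11! = 1/34650; Racah Σ t=0..2: t=0:+1/288 t=1:−1/24 t=2:+1/48 = -5/288; ⇒ 3j(4 3 3; 1 -1 0)² = 5/462, sgn +1
B: Δ = 4!·4!·2!/11! = 1/34650; Racah Σ t=4..4: t=4:+1/288 = 1/288; ⇒ 3j(4 3 3; -1 3 -2)² = 5/231, sgn -1
I_A²/I_B² = (5/462)/(5/231) = 1/2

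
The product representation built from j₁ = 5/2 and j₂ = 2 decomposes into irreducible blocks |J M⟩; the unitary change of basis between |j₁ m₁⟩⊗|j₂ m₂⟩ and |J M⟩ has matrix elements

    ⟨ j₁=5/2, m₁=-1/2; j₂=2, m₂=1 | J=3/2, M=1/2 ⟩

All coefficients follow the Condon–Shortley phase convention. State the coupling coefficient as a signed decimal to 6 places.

j₁+j₂−J=3  J+j₁−j₂=2  J−j₁+j₂=1  j₁+j₂+J+1=7
(j₁±m₁, j₂±m₂, J±M) = (2,3,3,1,2,1)
P² = 48/35
sum k=2..3:
  [2] +1/2 = 1/2
  [3] −1/12 = -1/12
S = 5/12
C² = P²·S² = 5/21 ; C = +0.487950

+√(5/21) = +0.487950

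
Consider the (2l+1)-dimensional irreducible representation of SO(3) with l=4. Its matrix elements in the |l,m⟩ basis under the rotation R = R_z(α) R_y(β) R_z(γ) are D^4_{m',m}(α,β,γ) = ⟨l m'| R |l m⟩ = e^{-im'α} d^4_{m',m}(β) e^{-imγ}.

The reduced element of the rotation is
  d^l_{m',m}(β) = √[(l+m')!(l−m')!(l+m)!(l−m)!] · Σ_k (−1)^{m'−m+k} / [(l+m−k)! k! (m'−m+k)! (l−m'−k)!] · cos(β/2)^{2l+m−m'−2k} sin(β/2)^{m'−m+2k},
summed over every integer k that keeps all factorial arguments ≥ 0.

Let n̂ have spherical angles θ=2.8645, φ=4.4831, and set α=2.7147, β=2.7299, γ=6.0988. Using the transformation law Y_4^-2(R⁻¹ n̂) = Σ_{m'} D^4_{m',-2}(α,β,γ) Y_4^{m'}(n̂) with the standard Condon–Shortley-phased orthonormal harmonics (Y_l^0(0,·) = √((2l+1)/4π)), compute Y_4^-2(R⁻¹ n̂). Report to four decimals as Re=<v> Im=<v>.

Need the full column D^4_{m',-2} for m'=−4..4 at α=2.7147, β=2.7299, γ=6.0988.
cos(β/2)=0.204396, sin(β/2)=0.978888
d^4_{-4,-2}: single k=2 term ⇒ +0.000370;  D = -0.000179-0.000323i
d^4_{-3,-2}: k∈[1..2] ⇒ +0.000055 -0.003756 = -0.003702;  D = -0.000291-0.003690i
d^4_{-2,-2}: k∈[0..2] ⇒ +0.000003 -0.000838 +0.024039 = +0.023203;  D = +0.007918-0.021811i
d^4_{-1,-2}: k∈[0..2] ⇒ -0.000062 +0.007098 -0.108542 = -0.101505;  D = +0.071034-0.072508i
d^4_{0,-2}: k∈[0..2] ⇒ +0.000663 -0.040542 +0.348709 = +0.308830;  D = +0.288068-0.111324i
d^4_{1,-2}: k∈[0..2] ⇒ -0.004732 +0.162812 -0.746862 = -0.588782;  D = +0.587787+0.034202i
d^4_{2,-2}: k∈[0..2] ⇒ +0.024039 -0.441086 +0.843073 = +0.426025;  D = +0.376891+0.198622i
d^4_{3,-2}: k∈[0..1] ⇒ -0.086152 +0.658670 = +0.572518;  D = -0.350518-0.452674i
d^4_{4,-2}: single k=0 term ⇒ +0.194501;  D = +0.044720+0.189290i
Y_4^{m'}(θ=2.8645,φ=4.4831) and Σ D·Y over m':
  (-0.0002-0.0003i)·(+0.0015+0.0020i)  (-0.0003-0.0037i)·(-0.0156+0.0190i)  (+0.0079-0.0218i)·(-0.1229-0.0607i)  (+0.0710-0.0725i)·(+0.0983-0.4214i)  (+0.2881-0.1113i)·(+0.5504+0.0000i)  (+0.5878+0.0342i)·(-0.0983-0.4214i)  (+0.3769+0.1986i)·(-0.1229+0.0607i)  (-0.3505-0.4527i)·(+0.0156+0.0190i)  (+0.0447+0.1893i)·(+0.0015-0.0020i)
Y_4^-2(R⁻¹ n̂) = +0.034546-0.362237i

Re=0.0345 Im=-0.3622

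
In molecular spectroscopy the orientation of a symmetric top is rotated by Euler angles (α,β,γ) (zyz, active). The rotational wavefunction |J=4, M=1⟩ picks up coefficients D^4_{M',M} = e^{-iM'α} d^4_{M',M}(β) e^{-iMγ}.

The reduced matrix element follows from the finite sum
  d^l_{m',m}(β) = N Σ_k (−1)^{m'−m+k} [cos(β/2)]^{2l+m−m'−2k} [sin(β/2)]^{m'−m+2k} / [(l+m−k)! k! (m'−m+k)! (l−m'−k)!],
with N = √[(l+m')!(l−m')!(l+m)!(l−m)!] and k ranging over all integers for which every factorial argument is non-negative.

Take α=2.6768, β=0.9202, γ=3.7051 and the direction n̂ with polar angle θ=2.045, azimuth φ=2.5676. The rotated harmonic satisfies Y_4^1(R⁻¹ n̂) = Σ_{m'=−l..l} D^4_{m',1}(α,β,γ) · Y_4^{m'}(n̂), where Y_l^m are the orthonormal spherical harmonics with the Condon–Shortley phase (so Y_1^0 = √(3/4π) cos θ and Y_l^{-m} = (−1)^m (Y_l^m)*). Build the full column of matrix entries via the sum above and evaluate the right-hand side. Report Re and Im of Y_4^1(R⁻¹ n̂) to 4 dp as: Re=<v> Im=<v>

Need the full column D^4_{m',1} for m'=−4..4 at α=2.6768, β=0.9202, γ=3.7051.
cos(β/2)=0.896008, sin(β/2)=0.444038
d^4_{-4,1}: single k=5 term ⇒ +0.092924;  D = +0.069927+0.061197i
d^4_{-3,1}: k∈[4..5] ⇒ +0.331471 -0.048844 = +0.282627;  D = -0.106690-0.261716i
d^4_{-2,1}: k∈[3..5] ⇒ +0.715046 -0.263416 +0.012939 = +0.464570;  D = -0.036062+0.463168i
d^4_{-1,1}: k∈[2..5] ⇒ +1.020261 -0.751707 +0.092307 -0.001511 = +0.359350;  D = +0.185524-0.307755i
d^4_{0,1}: k∈[1..4] ⇒ +0.920701 -1.356705 +0.333197 -0.013638 = -0.116446;  D = +0.098442-0.062200i
d^4_{1,1}: k∈[0..3] ⇒ +0.415428 -1.530392 +0.751707 -0.061538 = -0.424795;  D = -0.422727+0.041865i
d^4_{2,1}: k∈[0..2] ⇒ -0.873453 +1.072570 -0.175610 = +0.023506;  D = -0.021949-0.008414i
d^4_{3,1}: k∈[0..1] ⇒ +0.809807 -0.331471 = +0.478336;  D = +0.322510+0.353260i
d^4_{4,1}: single k=0 term ⇒ -0.378367;  D = +0.102793+0.364136i
Y_4^{m'}(θ=2.045,φ=2.5676) and Σ D·Y over m':
  (+0.0699+0.0612i)·(-0.1839+0.2075i)  (-0.1067-0.2617i)·(-0.0606+0.3979i)  (-0.0361+0.4632i)·(+0.0499+0.1110i)  (+0.1855-0.3078i)·(-0.2486-0.1608i)  (+0.0984-0.0622i)·(-0.1834+0.0000i)  (-0.4227+0.0419i)·(+0.2486-0.1608i)  (-0.0219-0.0084i)·(+0.0499-0.1110i)  (+0.3225+0.3533i)·(+0.0606+0.3979i)  (+0.1028+0.3641i)·(-0.1839-0.2075i)
Y_4^1(R⁻¹ n̂) = -0.246553+0.195713i

Re=-0.2466 Im=0.1957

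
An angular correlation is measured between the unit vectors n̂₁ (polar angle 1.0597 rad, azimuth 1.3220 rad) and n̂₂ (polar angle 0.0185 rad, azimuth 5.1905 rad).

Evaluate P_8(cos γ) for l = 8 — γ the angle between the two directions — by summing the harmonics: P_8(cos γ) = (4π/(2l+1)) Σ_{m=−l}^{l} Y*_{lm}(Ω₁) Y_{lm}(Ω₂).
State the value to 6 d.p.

Term-by-term m-sum for l=8 (normalisation 4π/17 = 0.739198):
  m=-8: (-0.070327-0.157662i) × (-0.000000+0.000000i) = +0.000000+0.000000i  (running Σ = +0.000000+0.000000i)
  m=-7: (-0.381624+0.065814i) × (+0.000000+0.000000i) = -0.000000-0.000000i  (running Σ = -0.000000-0.000000i)
  m=-6: (-0.033438+0.427723i) × (+0.000000+0.000000i) = -0.000000+0.000000i  (running Σ = -0.000000+0.000000i)
  m=-5: (+0.111953+0.037949i) × (+0.000000-0.000000i) = +0.000000-0.000000i  (running Σ = +0.000000-0.000000i)
  m=-4: (-0.159845+0.246327i) × (-0.000001-0.000001i) = +0.000000+0.000000i  (running Σ = +0.000000+0.000000i)
  m=-3: (+0.190202+0.205651i) × (-0.000088-0.000012i) = -0.000014-0.000020i  (running Σ = -0.000014-0.000020i)
  m=-2: (-0.144076+0.078259i) × (-0.002033+0.002880i) = +0.000067-0.000574i  (running Σ = +0.000054-0.000594i)
  m=-1: (+0.077802+0.306233i) × (+0.041875+0.080807i) = -0.021488+0.019110i  (running Σ = -0.021434+0.018516i)
  m=0: (-0.119901-0.000000i) × (+1.155952+0.000000i) = -0.138600-0.000000i  (running Σ = -0.160034+0.018516i)
  m=1: (-0.077802+0.306233i) × (-0.041875+0.080807i) = -0.021488-0.019110i  (running Σ = -0.181521-0.000594i)
  m=2: (-0.144076-0.078259i) × (-0.002033-0.002880i) = +0.000067+0.000574i  (running Σ = -0.181454-0.000020i)
  m=3: (-0.190202+0.205651i) × (+0.000088-0.000012i) = -0.000014+0.000020i  (running Σ = -0.181468+0.000000i)
  m=4: (-0.159845-0.246327i) × (-0.000001+0.000001i) = +0.000000-0.000000i  (running Σ = -0.181468-0.000000i)
  m=5: (-0.111953+0.037949i) × (-0.000000-0.000000i) = +0.000000+0.000000i  (running Σ = -0.181468+0.000000i)
  m=6: (-0.033438-0.427723i) × (+0.000000-0.000000i) = -0.000000-0.000000i  (running Σ = -0.181468-0.000000i)
  m=7: (+0.381624+0.065814i) × (-0.000000+0.000000i) = -0.000000+0.000000i  (running Σ = -0.181468+0.000000i)
  m=8: (-0.070327+0.157662i) × (-0.000000-0.000000i) = +0.000000-0.000000i  (running Σ = -0.181468+0.000000i)
Σ over m = -0.181468+0.000000i; ×(4π/17) → -0.134141+0.000000i. Real part: -0.134141

-0.134141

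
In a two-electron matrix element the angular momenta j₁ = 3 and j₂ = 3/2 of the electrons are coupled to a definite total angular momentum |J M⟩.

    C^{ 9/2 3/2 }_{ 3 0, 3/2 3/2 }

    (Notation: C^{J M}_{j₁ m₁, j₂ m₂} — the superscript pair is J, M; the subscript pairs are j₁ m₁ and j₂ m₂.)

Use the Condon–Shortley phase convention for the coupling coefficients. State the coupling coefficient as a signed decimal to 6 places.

+0.487950

triangle: 0!*6!*3!/10! = 4320/3628800
(j±m)!: 3!*3!*3!*0!*6!*3! = 933120
prefactor² = (2J+1)*Δ*N² = 77760/7
  k=0: +1/(0!*0!*3!*3!*3!*0!) = 1/216
Σ = 1/216  ⇒  CG² = 77760/7*(1/216)² = 5/21
CG = +√(5/21) = +0.487950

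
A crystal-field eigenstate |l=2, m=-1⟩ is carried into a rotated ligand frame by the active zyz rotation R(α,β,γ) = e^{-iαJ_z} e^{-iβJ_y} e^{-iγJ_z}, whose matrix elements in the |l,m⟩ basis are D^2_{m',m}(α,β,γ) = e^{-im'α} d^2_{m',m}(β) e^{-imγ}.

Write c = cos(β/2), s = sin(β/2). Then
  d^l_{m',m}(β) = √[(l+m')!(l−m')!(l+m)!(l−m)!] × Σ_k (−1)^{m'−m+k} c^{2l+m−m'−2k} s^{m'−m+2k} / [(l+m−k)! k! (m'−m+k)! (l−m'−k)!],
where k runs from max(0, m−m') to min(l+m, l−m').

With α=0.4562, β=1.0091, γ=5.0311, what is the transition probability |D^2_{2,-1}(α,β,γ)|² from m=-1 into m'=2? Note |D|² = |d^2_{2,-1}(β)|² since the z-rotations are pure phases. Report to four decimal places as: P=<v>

P=0.0391

Split into d^2_{2,-1}(β=1.0091) × two z-phases.
c=cos(1.009100/2)=0.875392, s=sin(1.009100/2)=0.483414; N=√[24·1·1·6]=12.000000
The bounds max(0,m−m')=0 and min(l+m,l−m')=0 give 1 term
  k=0: (−1)^3·12.0000/(6)·0.8754^1·0.4834^3 = -0.197783
d^2_{2,-1}(1.0091) = -0.197783
|D^2_{2,-1}|² = |d^2_{2,-1}(β)|² = (-0.197783)² = 0.039118 (the z-rotation phases have unit modulus)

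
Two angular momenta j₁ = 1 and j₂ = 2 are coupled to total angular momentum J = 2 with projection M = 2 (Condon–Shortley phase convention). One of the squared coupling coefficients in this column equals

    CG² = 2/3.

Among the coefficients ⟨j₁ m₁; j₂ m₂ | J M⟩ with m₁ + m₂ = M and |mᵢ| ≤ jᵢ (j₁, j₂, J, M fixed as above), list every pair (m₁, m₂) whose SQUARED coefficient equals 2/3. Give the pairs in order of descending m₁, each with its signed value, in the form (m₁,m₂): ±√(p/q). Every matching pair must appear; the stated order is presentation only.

(0,2): −√(2/3)

Admissible pairs with m₁+m₂ = M = 2: (0,2), (1,1)
  (m₁,m₂)=(1,1): CG² = 1/3, CG = +√(1/3)
  (m₁,m₂)=(0,2): CG² = 2/3, CG = −√(2/3)   ← matches the target
Pairs with CG² = 2/3: (0,2): −√(2/3)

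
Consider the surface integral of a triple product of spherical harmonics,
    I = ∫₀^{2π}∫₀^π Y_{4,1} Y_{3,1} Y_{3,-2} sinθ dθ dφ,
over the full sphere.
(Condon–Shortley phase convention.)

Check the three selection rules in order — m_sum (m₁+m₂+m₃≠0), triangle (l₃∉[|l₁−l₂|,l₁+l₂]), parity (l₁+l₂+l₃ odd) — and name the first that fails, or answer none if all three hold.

Σmᵢ = 0  ✓
l₃∈[|l₁−l₂|,l₁+l₂]=[1,7], have l₃=3  ✓
Σlᵢ = 10 ⇒ even  ✓

none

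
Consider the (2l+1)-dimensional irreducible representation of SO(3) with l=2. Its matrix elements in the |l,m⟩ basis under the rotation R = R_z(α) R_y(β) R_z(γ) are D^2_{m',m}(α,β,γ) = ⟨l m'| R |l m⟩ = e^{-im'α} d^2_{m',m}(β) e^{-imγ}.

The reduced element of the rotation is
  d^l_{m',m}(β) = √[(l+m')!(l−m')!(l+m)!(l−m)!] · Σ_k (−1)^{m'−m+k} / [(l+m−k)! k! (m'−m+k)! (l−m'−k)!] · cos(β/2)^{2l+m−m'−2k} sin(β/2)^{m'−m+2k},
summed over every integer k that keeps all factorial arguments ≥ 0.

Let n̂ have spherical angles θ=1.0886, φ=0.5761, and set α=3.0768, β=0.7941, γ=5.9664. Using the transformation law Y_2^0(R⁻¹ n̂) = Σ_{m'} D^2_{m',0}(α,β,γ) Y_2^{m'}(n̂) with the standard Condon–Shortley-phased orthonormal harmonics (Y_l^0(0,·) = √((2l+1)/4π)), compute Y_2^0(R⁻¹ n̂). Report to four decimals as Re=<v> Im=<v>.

Re=-0.2842 Im=0.0000

Need the full column D^2_{m',0} for m'=−2..2 at α=3.0768, β=0.7941, γ=5.9664.
cos(β/2)=0.922206, sin(β/2)=0.386700
d^2_{-2,0}: single k=2 term ⇒ +0.311515;  D = +0.308903-0.040255i
d^2_{-1,0}: k∈[1..2] ⇒ +0.742904 -0.130624 = +0.612280;  D = -0.610995+0.039643i
d^2_{0,0}: k∈[0..2] ⇒ +0.723288 -0.508701 +0.022361 = +0.236948;  D = +0.236948+0.000000i
d^2_{1,0}: k∈[0..1] ⇒ -0.742904 +0.130624 = -0.612280;  D = +0.610995+0.039643i
d^2_{2,0}: single k=0 term ⇒ +0.311515;  D = +0.308903+0.040255i
Y_2^{m'}(θ=1.0886,φ=0.5761) and Σ D·Y over m':
  (+0.3089-0.0403i)·(+0.1232-0.2770i)  (-0.6110+0.0396i)·(+0.2662-0.1729i)  (+0.2369+0.0000i)·(-0.1119+0.0000i)  (+0.6110+0.0396i)·(-0.2662-0.1729i)  (+0.3089+0.0403i)·(+0.1232+0.2770i)
Y_2^0(R⁻¹ n̂) = -0.284231+0.000000i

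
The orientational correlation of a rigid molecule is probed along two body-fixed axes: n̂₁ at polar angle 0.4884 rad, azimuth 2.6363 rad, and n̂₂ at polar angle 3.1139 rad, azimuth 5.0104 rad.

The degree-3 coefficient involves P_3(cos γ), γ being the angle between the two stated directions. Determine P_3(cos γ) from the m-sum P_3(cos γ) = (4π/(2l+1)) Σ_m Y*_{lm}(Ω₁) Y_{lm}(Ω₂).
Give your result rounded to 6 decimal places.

-0.436759

Summing Y*_{l m}(θ₁,φ₁)·Y_{l m}(θ₂,φ₂) over m ∈ [−3, 3]; prefactor 4π/(2·3+1) = 1.795196:
  term(m=-3) = (0.000000, -0.000000)   from Y*(Ω₁)=(-0.002366, 0.043035), Y(Ω₂)=(-0.000007, -0.000006)
  term(m=-2) = (-0.000006, -0.000156)   from Y*(Ω₁)=(0.105580, -0.168324), Y(Ω₂)=(0.000648, -0.000440)
  term(m=-1) = (-0.011314, -0.010916)   from Y*(Ω₁)=(-0.384695, 0.212811), Y(Ω₂)=(0.010500, 0.034184)
  term(m=+0) = (-0.220655, 0.000000)   from Y*(Ω₁)=(0.296326, -0.000000), Y(Ω₂)=(-0.744637, 0.000000)
  term(m=+1) = (-0.011314, 0.010916)   from Y*(Ω₁)=(0.384695, 0.212811), Y(Ω₂)=(-0.010500, 0.034184)
  term(m=+2) = (-0.000006, 0.000156)   from Y*(Ω₁)=(0.105580, 0.168324), Y(Ω₂)=(0.000648, 0.000440)
  term(m=+3) = (0.000000, 0.000000)   from Y*(Ω₁)=(0.002366, 0.043035), Y(Ω₂)=(0.000007, -0.000006)
Accumulated sum (-0.243294, 0.000000); after 4π/(2l+1) scaling, (-0.436759, 0.000000) ⇒ P_3 = -0.436759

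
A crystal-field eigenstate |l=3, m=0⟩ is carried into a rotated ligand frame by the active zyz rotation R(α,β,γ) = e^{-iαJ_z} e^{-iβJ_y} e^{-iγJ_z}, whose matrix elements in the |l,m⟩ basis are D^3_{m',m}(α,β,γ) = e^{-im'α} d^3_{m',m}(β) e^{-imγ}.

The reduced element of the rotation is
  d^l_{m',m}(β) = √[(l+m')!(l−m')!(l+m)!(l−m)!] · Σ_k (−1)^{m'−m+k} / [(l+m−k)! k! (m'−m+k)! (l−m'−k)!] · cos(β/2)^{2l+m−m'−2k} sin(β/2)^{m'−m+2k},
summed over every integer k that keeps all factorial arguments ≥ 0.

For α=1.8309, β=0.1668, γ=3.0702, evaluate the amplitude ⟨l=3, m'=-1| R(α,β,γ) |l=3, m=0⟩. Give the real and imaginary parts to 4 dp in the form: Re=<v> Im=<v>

D^3_{-1,0}(1.8309,0.1668,3.0702) = e^{-i·-1·1.8309}·d^3_{-1,0}(0.1668)·e^{-i·0·3.0702}. Compute d first:
c=cos(0.166800/2)=0.996524, s=sin(0.166800/2)=0.083303; N=√[2·24·6·6]=41.569219
The bounds max(0,m−m')=1 and min(l+m,l−m')=3 give 3 terms
  k=1: (−1)^0·41.5692/(12)·0.9965^5·0.0833^1 = +0.283591
  k=2: (−1)^1·41.5692/(4)·0.9965^3·0.0833^3 = -0.005945
  k=3: (−1)^2·41.5692/(12)·0.9965^1·0.0833^5 = +0.000014
d^3_{-1,0}(0.1668) = +0.283591 -0.005945 +0.000014 = +0.277660
D = (-0.257181+0.966363i)·(+0.277660)·(+1.000000+0.000000i) = -0.071409+0.268320i

Re=-0.0714 Im=0.2683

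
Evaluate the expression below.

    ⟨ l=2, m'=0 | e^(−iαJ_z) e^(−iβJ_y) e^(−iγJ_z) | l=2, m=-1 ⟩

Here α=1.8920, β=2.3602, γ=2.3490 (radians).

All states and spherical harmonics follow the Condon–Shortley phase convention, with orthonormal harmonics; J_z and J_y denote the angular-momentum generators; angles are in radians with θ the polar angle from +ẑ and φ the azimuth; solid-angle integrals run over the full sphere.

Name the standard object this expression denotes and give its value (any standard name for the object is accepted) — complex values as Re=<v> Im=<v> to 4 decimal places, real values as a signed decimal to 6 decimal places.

This is a Wigner D-matrix element — the rotation-matrix element ⟨l m'| R(α,β,γ) |l m⟩ in the angular-momentum basis.
Split into d^2_{0,-1}(β=2.3602) × two z-phases.
c=cos(2.360200/2)=0.380832, s=sin(2.360200/2)=0.924644; N=√[2·2·1·6]=4.898979
The bounds max(0,m−m')=0 and min(l+m,l−m')=1 give 2 terms
  k=0: (−1)^1·4.8990/(2)·0.3808^3·0.9246^1 = -0.125098
  k=1: (−1)^2·4.8990/(2)·0.3808^1·0.9246^3 = +0.737451
d^2_{0,-1}(2.3602) = -0.125098 +0.737451 = +0.612353
D = (+1.000000+0.000000i)·(+0.612353)·(-0.702001+0.712176i) = -0.429872+0.436103i

Wigner D-matrix element, Re=-0.4299 Im=0.4361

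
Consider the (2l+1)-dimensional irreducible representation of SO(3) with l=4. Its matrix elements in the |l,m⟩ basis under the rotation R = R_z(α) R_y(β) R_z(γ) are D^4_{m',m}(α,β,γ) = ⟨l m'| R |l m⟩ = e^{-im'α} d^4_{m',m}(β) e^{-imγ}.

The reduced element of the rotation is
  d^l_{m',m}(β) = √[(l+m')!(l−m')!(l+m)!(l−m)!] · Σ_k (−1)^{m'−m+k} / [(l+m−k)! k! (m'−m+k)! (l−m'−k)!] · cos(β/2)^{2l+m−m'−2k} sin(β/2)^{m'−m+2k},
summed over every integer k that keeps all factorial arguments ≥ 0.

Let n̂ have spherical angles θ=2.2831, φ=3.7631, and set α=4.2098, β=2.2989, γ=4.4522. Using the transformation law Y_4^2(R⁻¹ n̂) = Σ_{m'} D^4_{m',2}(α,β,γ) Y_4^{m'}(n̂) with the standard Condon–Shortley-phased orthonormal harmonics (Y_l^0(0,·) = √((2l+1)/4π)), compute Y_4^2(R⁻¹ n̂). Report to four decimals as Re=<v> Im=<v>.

Re=0.1418 Im=0.1257

Need the full column D^4_{m',2} for m'=−4..4 at α=4.2098, β=2.2989, γ=4.4522.
cos(β/2)=0.408989, sin(β/2)=0.912539
d^4_{-4,2}: single k=6 term ⇒ +0.511107;  D = -0.041262+0.509439i
d^4_{-3,2}: k∈[5..6] ⇒ +0.485936 -0.806374 = -0.320438;  D = +0.267435+0.176520i
d^4_{-2,2}: k∈[4..6] ⇒ +0.291035 -1.159082 +0.480853 = -0.387195;  D = -0.342578+0.180445i
d^4_{-1,2}: k∈[3..5] ⇒ +0.122979 -0.918332 +0.914342 = +0.118989;  D = -0.002117+0.118970i
d^4_{0,2}: k∈[2..4] ⇒ +0.036974 -0.490845 +0.916335 = +0.462464;  D = -0.401249-0.229941i
d^4_{1,2}: k∈[1..3] ⇒ +0.007411 -0.184468 +0.612222 = +0.435165;  D = +0.371481-0.226649i
d^4_{2,2}: k∈[0..2] ⇒ +0.000783 -0.046769 +0.291035 = +0.245049;  D = +0.011082+0.244798i
d^4_{3,2}: k∈[0..1] ⇒ -0.006536 +0.097611 = +0.091075;  D = -0.081715-0.040216i
d^4_{4,2}: single k=0 term ⇒ +0.020623;  D = +0.016894-0.011829i
Y_4^{m'}(θ=2.2831,φ=3.7631) and Σ D·Y over m':
  (-0.0413+0.5094i)·(-0.1151-0.0885i)  (+0.2674+0.1765i)·(-0.1027-0.3395i)  (-0.3426+0.1804i)·(+0.1228-0.3611i)  (-0.0021+0.1190i)·(-0.0019+0.0013i)  (-0.4012-0.2299i)·(-0.3627+0.0000i)  (+0.3715-0.2266i)·(+0.0019+0.0013i)  (+0.0111+0.2448i)·(+0.1228+0.3611i)  (-0.0817-0.0402i)·(+0.1027-0.3395i)  (+0.0169-0.0118i)·(-0.1151+0.0885i)
Y_4^2(R⁻¹ n̂) = +0.141804+0.125712i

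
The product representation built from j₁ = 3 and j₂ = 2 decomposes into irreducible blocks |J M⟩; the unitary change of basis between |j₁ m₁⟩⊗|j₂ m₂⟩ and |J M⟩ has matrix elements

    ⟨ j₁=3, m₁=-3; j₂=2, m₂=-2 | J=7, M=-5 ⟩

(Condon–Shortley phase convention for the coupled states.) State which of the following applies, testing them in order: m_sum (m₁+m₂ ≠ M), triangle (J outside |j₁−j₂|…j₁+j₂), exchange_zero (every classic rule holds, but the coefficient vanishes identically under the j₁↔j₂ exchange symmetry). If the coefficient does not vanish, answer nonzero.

triangle

m-sum: m₁+m₂ = -3+(-2) = -5, M = -5  ✓
triangle: need |j₁−j₂| ≤ J ≤ j₁+j₂, i.e. J ∈ [1, 5]; J = 7 is outside ✗ ⇒ coefficient is 0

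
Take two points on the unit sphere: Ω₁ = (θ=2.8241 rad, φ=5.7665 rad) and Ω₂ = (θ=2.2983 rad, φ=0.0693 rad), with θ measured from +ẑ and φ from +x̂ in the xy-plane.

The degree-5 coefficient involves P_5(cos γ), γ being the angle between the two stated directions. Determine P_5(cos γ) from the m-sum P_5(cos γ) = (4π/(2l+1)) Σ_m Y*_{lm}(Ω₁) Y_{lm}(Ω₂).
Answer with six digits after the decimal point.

Term-by-term m-sum for l=5 (normalisation 4π/11 = 1.142397):
  [-5]  conj(Y_{5,-5})(Ω₁) = -0.001167-0.000729i ; Y_{5,-5}(Ω₂) = +0.101429-0.036623i ; Δ = -0.000145-0.000031i
  [-4]  conj(Y_{5,-4})(Ω₁) = +0.006302+0.011649i ; Y_{5,-4}(Ω₂) = -0.292057+0.083098i ; Δ = -0.002809-0.002878i
  [-3]  conj(Y_{5,-3})(Ω₁) = +0.001555-0.074956i ; Y_{5,-3}(Ω₂) = +0.420205-0.088641i ; Δ = -0.005991-0.031635i
  [-2]  conj(Y_{5,-2})(Ω₁) = -0.137173+0.230181i ; Y_{5,-2}(Ω₂) = -0.203404+0.028374i ; Δ = +0.021370-0.050712i
  [-1]  conj(Y_{5,-1})(Ω₁) = +0.475586-0.270213i ; Y_{5,-1}(Ω₂) = -0.258736+0.017959i ; Δ = -0.118199+0.078455i
  [+0]  conj(Y_{5,0})(Ω₁) = -0.348943-0.000000i ; Y_{5,0}(Ω₂) = +0.282737+0.000000i ; Δ = -0.098659-0.000000i
  [+1]  conj(Y_{5,1})(Ω₁) = -0.475586-0.270213i ; Y_{5,1}(Ω₂) = +0.258736+0.017959i ; Δ = -0.118199-0.078455i
  [+2]  conj(Y_{5,2})(Ω₁) = -0.137173-0.230181i ; Y_{5,2}(Ω₂) = -0.203404-0.028374i ; Δ = +0.021370+0.050712i
  [+3]  conj(Y_{5,3})(Ω₁) = -0.001555-0.074956i ; Y_{5,3}(Ω₂) = -0.420205-0.088641i ; Δ = -0.005991+0.031635i
  [+4]  conj(Y_{5,4})(Ω₁) = +0.006302-0.011649i ; Y_{5,4}(Ω₂) = -0.292057-0.083098i ; Δ = -0.002809+0.002878i
  [+5]  conj(Y_{5,5})(Ω₁) = +0.001167-0.000729i ; Y_{5,5}(Ω₂) = -0.101429-0.036623i ; Δ = -0.000145+0.000031i
Total Σ_m = -0.310204+0.000000i. Multiply by 1.142397: -0.354377+0.000000i. P_5(cos γ) = -0.354377

-0.354377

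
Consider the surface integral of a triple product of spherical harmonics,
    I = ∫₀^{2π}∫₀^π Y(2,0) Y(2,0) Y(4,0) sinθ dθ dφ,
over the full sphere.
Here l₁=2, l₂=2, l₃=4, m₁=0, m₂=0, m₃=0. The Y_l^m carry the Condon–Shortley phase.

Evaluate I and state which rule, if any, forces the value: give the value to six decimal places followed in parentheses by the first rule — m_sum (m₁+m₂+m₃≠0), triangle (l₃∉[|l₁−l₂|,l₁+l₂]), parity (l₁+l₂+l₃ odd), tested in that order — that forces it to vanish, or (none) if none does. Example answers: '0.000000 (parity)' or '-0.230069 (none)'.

m-sum 0 ✓  L=8 even ✓  0≤4≤4 ✓
Π(2lᵢ+1) = 5×5×9 = 225
triangle coeff Δ(2,2,4) = 1/630
Σ_t [0,0]: t=0:+1/16 = 1/16
(3j)²=2/35 [(2 2 4; 0 0 0)], sign=+1
(m-triple is (0,0,0) — same symbol as above.)
⇒ 4πI² = 36/49
I = (+1)√(36/49/(4π)) = 0.24179554
No selection rule forces the value: the integral is nonzero (none).

0.241796 (none)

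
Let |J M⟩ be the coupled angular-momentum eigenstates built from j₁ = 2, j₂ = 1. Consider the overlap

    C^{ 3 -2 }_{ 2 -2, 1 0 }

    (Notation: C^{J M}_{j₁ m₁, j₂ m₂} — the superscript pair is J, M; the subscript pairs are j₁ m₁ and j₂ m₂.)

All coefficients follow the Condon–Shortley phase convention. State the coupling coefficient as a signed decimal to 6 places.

+√(1/3) = +0.577350

j₁+j₂−J=0  J+j₁−j₂=4  J−j₁+j₂=2  j₁+j₂+J+1=7
(j₁±m₁, j₂±m₂, J±M) = (0,4,1,1,1,5)
P² = 192
sum k=0..0:
  [0] +1/24 = 1/24
S = 1/24
C² = P²·S² = 1/3 ; C = +0.577350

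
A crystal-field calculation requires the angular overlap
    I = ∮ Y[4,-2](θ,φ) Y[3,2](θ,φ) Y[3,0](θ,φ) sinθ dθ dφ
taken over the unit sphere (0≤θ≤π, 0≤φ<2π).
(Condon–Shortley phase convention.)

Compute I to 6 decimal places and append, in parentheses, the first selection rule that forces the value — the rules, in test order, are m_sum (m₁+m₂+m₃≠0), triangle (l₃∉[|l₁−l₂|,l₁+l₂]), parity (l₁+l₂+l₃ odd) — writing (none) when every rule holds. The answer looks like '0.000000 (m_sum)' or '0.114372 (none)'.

-0.044418 (none)

m-sum 0 ✓  L=10 even ✓  1≤3≤7 ✓
Π(2lᵢ+1) = 9×7×7 = 441
triangle coeff Δ(4,3,3) = 1/34650
Σ_t [1,3]: t=1:−1/72 t=2:+1/16 t=3:−1/72 = 5/144
(3j)²=2/77 [(4 3 3; 0 0 0)], sign=-1
Σ_t [3,4]: t=3:−1/72 t=4:+1/96 = -1/288
(3j)²=1/462 [(4 3 3; -2 2 0)], sign=+1
⇒ 4πI² = 3/121
I = (-1)√(3/121/(4π)) = -0.04441841
No selection rule forces the value: the integral is nonzero (none).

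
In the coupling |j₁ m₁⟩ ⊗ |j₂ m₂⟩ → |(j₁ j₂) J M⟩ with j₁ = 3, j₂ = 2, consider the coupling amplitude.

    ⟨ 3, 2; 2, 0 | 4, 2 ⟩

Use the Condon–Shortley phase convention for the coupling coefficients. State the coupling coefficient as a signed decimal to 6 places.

√[9·1!5!3!/10! · 5!1!2!2!6!2!] = √(8640/7)
  +(−1)^0/∏(0,1,1,2,4,1)! = 1/48  (running 1/48)
  +(−1)^1/∏(1,0,0,1,5,2)! = -1/240  (running 1/60)
⟨..|..⟩ = √(8640/7)·(1/60) = +0.585540

+0.585540  (= +√(12/35))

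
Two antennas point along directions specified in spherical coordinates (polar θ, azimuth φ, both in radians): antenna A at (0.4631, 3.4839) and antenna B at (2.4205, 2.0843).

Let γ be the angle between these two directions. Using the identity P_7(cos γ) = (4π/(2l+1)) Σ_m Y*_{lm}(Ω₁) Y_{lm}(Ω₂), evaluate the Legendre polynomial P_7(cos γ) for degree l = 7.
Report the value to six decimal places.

-0.310596

Summing Y*_{l m}(θ₁,φ₁)·Y_{l m}(θ₂,φ₂) over m ∈ [−7, 7]; prefactor 4π/(2·7+1) = 0.837758:
  m=-7: (0.001304, -0.001204) × (-0.011963, -0.024581) = (-0.000045, -0.000018)  (running Σ = (-0.000045, -0.000018))
  m=-6: (-0.006179, 0.011781) × (-0.116154, -0.007044) = (0.000801, -0.001325)  (running Σ = (0.000756, -0.001343))
  m=-5: (0.008613, -0.060793) × (-0.158299, 0.244768) = (0.013517, 0.011732)  (running Σ = (0.014272, 0.010389))
  m=-4: (0.038768, 0.189721) × (0.210854, 0.401850) = (-0.068065, 0.055582)  (running Σ = (-0.053793, 0.065971))
  m=-3: (-0.213285, -0.352708) × (0.358821, 0.010870) = (-0.072697, -0.128877)  (running Σ = (-0.126490, -0.062906))
  m=-2: (0.401897, 0.328078) × (-0.040962, 0.067751) = (-0.038690, 0.013790)  (running Σ = (-0.165180, -0.049116))
  m=-1: (-0.159151, -0.056711) × (0.193772, 0.343587) = (-0.011354, -0.065671)  (running Σ = (-0.176534, -0.114787))
  m=0: (-0.419021, -0.000000) × (0.042191, 0.000000) = (-0.017679, -0.000000)  (running Σ = (-0.194213, -0.114787))
  m=1: (0.159151, -0.056711) × (-0.193772, 0.343587) = (-0.011354, 0.065671)  (running Σ = (-0.205567, -0.049116))
  m=2: (0.401897, -0.328078) × (-0.040962, -0.067751) = (-0.038690, -0.013790)  (running Σ = (-0.244257, -0.062906))
  m=3: (0.213285, -0.352708) × (-0.358821, 0.010870) = (-0.072697, 0.128877)  (running Σ = (-0.316954, 0.065971))
  m=4: (0.038768, -0.189721) × (0.210854, -0.401850) = (-0.068065, -0.055582)  (running Σ = (-0.385019, 0.010389))
  m=5: (-0.008613, -0.060793) × (0.158299, 0.244768) = (0.013517, -0.011732)  (running Σ = (-0.371502, -0.001343))
  m=6: (-0.006179, -0.011781) × (-0.116154, 0.007044) = (0.000801, 0.001325)  (running Σ = (-0.370702, -0.000018))
  m=7: (-0.001304, -0.001204) × (0.011963, -0.024581) = (-0.000045, 0.000018)  (running Σ = (-0.370747, -0.000000))
Accumulated sum (-0.370747, -0.000000); after 4π/(2l+1) scaling, (-0.310596, -0.000000) ⇒ P_7 = -0.310596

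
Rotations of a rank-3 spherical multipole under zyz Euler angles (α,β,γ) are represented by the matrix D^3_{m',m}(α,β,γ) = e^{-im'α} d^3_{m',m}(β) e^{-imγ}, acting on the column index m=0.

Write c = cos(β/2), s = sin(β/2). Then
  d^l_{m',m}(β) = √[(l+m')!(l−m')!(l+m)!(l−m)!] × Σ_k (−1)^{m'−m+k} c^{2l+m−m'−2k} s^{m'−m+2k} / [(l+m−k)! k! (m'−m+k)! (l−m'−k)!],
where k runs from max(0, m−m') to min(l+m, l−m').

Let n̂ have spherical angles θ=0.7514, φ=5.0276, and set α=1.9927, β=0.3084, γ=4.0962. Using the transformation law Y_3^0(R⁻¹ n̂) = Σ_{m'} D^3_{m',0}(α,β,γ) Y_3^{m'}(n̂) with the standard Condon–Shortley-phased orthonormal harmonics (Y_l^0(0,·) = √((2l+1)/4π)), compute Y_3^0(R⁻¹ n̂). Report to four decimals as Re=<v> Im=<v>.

Re=-0.3290 Im=0.0000

Need the full column D^3_{m',0} for m'=−3..3 at α=1.9927, β=0.3084, γ=4.0962.
cos(β/2)=0.988135, sin(β/2)=0.153590
d^3_{-3,0}: single k=3 term ⇒ +0.015633;  D = +0.014911-0.004696i
d^3_{-2,0}: k∈[2..3] ⇒ +0.123183 -0.002976 = +0.120206;  D = -0.079892-0.089816i
d^3_{-1,0}: k∈[1..3] ⇒ +0.501226 -0.036328 +0.000293 = +0.465190;  D = -0.190494+0.424398i
d^3_{0,0}: k∈[0..3] ⇒ +0.930887 -0.202410 +0.004890 -0.000013 = +0.733354;  D = +0.733354+0.000000i
d^3_{1,0}: k∈[0..2] ⇒ -0.501226 +0.036328 -0.000293 = -0.465190;  D = +0.190494+0.424398i
d^3_{2,0}: k∈[0..1] ⇒ +0.123183 -0.002976 = +0.120206;  D = -0.079892+0.089816i
d^3_{3,0}: single k=0 term ⇒ -0.015633;  D = -0.014911-0.004696i
Y_3^{m'}(θ=0.7514,φ=5.0276) and Σ D·Y over m':
  (+0.0149-0.0047i)·(-0.1076-0.0777i)  (-0.0799-0.0898i)·(-0.2811+0.2052i)  (-0.1905+0.4244i)·(+0.1142+0.3503i)  (+0.7334+0.0000i)·(-0.0900+0.0000i)  (+0.1905+0.4244i)·(-0.1142+0.3503i)  (-0.0799+0.0898i)·(-0.2811-0.2052i)  (-0.0149-0.0047i)·(+0.1076-0.0777i)
Y_3^0(R⁻¹ n̂) = -0.328999+0.000000i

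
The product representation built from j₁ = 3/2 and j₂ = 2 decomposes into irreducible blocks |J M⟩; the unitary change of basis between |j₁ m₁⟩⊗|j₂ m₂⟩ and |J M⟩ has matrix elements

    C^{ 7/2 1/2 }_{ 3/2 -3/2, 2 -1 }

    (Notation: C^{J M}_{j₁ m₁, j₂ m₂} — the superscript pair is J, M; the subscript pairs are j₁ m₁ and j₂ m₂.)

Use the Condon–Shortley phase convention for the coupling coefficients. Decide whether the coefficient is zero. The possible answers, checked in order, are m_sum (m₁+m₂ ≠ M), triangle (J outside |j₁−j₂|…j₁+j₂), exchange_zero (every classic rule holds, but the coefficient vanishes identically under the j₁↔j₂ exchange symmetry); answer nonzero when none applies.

m-sum: m₁+m₂ = -3/2+(-1) = -5/2, M = 1/2  ✗ ⇒ coefficient is 0

m_sum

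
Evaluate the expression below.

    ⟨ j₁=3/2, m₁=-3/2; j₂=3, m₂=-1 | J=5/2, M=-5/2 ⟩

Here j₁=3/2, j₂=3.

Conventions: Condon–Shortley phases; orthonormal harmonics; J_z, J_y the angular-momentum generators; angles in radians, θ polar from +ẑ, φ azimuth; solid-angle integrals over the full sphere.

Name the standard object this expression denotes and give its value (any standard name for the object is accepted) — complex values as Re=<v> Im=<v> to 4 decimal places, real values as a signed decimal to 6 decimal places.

This is a Clebsch–Gordan (vector-coupling) coefficient.
triangle: 2!·1!·4!/8! = 48/40320
(j±m)!: 0!·3!·2!·4!·0!·5! = 34560
prefactor² = (2J+1)·Δ·N² = 1728/7
  k=2: +1/(2!·0!·1!·0!·0!·4!) = 1/48
Σ = 1/48  ⇒  CG² = 1728/7·(1/48)² = 3/28
CG = +√(3/28) = +0.327327

Clebsch–Gordan coefficient, +√(3/28) ≈ +0.327327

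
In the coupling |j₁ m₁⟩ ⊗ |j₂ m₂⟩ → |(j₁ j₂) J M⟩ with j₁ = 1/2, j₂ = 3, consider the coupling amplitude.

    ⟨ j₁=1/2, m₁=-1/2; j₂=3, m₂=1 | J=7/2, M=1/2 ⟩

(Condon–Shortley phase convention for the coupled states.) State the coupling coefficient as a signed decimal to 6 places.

triangle: 0!×1!×6!/8! = 720/40320
(j±m)!: 0!×1!×4!×2!×4!×3! = 6912
prefactor² = (2J+1)×Δ×N² = 6912/7
  k=0: +1/(0!×0!×1!×4!×0!×2!) = 1/48
Σ = 1/48  ⇒  CG² = 6912/7×(1/48)² = 3/7
CG = +√(3/7) = +0.654654

+0.654654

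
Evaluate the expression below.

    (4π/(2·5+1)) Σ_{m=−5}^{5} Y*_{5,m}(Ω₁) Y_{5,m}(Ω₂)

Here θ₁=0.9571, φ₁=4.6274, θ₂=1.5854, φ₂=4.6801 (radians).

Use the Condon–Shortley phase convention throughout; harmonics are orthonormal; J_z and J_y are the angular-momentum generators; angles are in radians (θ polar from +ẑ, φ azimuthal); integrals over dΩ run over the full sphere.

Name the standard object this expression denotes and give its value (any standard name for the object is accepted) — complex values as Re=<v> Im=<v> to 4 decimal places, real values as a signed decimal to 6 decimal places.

This sum is the spherical-harmonic addition theorem: it equals the Legendre polynomial P_l(cos γ) of the angle γ between the two directions.
Summing Y*_{l m}(θ₁,φ₁)·Y_{l m}(θ₂,φ₂) over m ∈ [−5, 5]; prefactor 4π/(2·5+1) = 1.142397:
  m=-5: (-0.069876, -0.154417) × (-0.074567, 0.457852) = (0.075911, -0.020479)  (running Σ = (0.075911, -0.020479))
  m=-4: (0.355953, -0.125896) × (-0.021246, -0.002759) = (-0.007910, 0.001693)  (running Σ = (0.068001, -0.018786))
  m=-3: (0.094626, 0.363053) × (-0.033383, 0.343551) = (-0.127886, 0.020389)  (running Σ = (-0.059886, 0.001603))
  m=-2: (0.003241, -0.000556) × (-0.024676, -0.001596) = (-0.000081, 0.000009)  (running Σ = (-0.059966, 0.001611))
  m=-1: (0.029634, 0.347842) × (-0.010308, 0.319125) = (-0.111311, 0.005872)  (running Σ = (-0.171277, 0.007483))
  m=0: (-0.086620, -0.000000) × (-0.025592, 0.000000) = (0.002217, 0.000000)  (running Σ = (-0.169060, 0.007483))
  m=1: (-0.029634, 0.347842) × (0.010308, 0.319125) = (-0.111311, -0.005872)  (running Σ = (-0.280371, 0.001611))
  m=2: (0.003241, 0.000556) × (-0.024676, 0.001596) = (-0.000081, -0.000009)  (running Σ = (-0.280452, 0.001603))
  m=3: (-0.094626, 0.363053) × (0.033383, 0.343551) = (-0.127886, -0.020389)  (running Σ = (-0.408338, -0.018786))
  m=4: (0.355953, 0.125896) × (-0.021246, 0.002759) = (-0.007910, -0.001693)  (running Σ = (-0.416248, -0.020479))
  m=5: (0.069876, -0.154417) × (0.074567, 0.457852) = (0.075911, 0.020479)  (running Σ = (-0.340337, 0.000000))
Σ over m = (-0.340337, 0.000000); ×(4π/11) → (-0.388800, 0.000000). Real part: -0.388800

Legendre polynomial (addition theorem), -0.388800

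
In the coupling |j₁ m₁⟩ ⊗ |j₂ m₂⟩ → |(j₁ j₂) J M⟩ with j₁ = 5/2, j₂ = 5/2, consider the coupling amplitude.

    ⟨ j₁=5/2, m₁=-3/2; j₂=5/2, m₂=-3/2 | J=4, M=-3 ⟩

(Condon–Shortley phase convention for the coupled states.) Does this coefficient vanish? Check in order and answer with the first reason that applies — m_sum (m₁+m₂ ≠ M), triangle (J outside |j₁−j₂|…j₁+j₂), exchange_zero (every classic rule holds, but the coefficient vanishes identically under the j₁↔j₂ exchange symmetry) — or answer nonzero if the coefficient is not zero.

exchange_zero

m-sum: m₁+m₂ = -3/2+(-3/2) = -3, M = -3  ✓
triangle: |j₁−j₂| = 0 ≤ J = 4 ≤ j₁+j₂ = 5  ✓
exchange: j₁=j₂ and m₁=m₂, and (−1)^(j₁+j₂−J) = (−1)^1 = −1 forces ⟨j₁m₁;j₂m₂|JM⟩ = −⟨j₂m₂;j₁m₁|JM⟩ = −⟨j₁m₁;j₂m₂|JM⟩ ⇒ the coefficient vanishes identically
Racah sum check: Σ_k collapses to 0 ⇒ CG = 0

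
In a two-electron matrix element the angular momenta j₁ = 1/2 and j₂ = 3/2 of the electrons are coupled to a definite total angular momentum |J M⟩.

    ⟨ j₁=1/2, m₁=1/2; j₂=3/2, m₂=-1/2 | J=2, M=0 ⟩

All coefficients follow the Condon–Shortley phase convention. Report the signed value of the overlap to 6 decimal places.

+√(1/2) ≈ +0.707107

√[5·0!1!3!/5! · 1!0!1!2!2!2!] = √(2)
  +(−1)^0/∏(0,0,0,1,1,2)! = 1/2  (running 1/2)
⟨..|..⟩ = √(2)·(1/2) = +0.707107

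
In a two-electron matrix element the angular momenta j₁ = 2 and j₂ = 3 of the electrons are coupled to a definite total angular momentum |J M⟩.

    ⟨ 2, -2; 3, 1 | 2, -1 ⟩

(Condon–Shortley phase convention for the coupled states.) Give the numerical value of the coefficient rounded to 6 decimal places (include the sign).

−√(3/14) ≈ -0.462910

triangle: 3!*1!*3!/8! = 36/40320
(j±m)!: 0!*4!*4!*2!*1!*3! = 6912
prefactor² = (2J+1)*Δ*N² = 216/7
  k=3: −1/(3!*0!*1!*1!*0!*2!) = -1/12
Σ = -1/12  ⇒  CG² = 216/7*(-1/12)² = 3/14
CG = −√(3/14) = -0.462910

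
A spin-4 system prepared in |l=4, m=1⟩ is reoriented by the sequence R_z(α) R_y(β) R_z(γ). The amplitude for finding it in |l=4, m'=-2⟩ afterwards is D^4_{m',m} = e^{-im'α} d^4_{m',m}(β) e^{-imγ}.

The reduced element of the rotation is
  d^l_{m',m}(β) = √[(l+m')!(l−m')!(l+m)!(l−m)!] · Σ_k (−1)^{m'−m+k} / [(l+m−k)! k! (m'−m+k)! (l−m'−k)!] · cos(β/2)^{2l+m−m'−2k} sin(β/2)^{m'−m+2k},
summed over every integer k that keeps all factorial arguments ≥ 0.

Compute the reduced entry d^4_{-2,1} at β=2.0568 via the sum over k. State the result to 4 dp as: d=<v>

d=-0.2787

d^4_{-2,1}(β=2.0568) via the finite sum:
c=cos(2.056800/2)=0.516190, s=sin(2.056800/2)=0.856474; N=√[2·720·120·6]=1018.233765
The bounds max(0,m−m')=3 and min(l+m,l−m')=5 give 3 terms
  k=3: (−1)^0·1018.2338/(72)·0.5162^5·0.8565^3 = +0.325616
  k=4: (−1)^1·1018.2338/(48)·0.5162^3·0.8565^5 = -1.344640
  k=5: (−1)^2·1018.2338/(240)·0.5162^1·0.8565^7 = +0.740365
d^4_{-2,1}(2.0568) = +0.325616 -1.344640 +0.740365 = -0.278660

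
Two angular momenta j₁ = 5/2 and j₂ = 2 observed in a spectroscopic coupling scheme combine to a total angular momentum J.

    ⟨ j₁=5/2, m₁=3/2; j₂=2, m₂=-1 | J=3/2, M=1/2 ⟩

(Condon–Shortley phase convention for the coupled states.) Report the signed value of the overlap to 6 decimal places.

j₁+j₂−J=3  J+j₁−j₂=2  J−j₁+j₂=1  j₁+j₂+J+1=7
(j₁±m₁, j₂±m₂, J±M) = (4,1,1,3,2,1)
P² = 96/35
sum k=0..1:
  [0] +1/6 = 1/6
  [1] −1/4 = -1/4
S = -1/12
C² = P²·S² = 2/105 ; C = -0.138013

-0.138013  (= −√(2/105))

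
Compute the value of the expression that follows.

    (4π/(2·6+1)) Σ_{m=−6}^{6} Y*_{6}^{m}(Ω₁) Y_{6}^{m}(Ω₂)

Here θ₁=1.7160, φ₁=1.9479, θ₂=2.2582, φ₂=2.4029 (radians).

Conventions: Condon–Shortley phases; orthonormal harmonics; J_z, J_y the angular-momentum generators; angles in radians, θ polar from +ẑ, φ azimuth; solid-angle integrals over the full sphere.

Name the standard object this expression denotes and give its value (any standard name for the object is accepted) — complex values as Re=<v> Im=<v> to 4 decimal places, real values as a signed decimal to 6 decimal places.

Legendre polynomial (addition theorem), -0.353260

This sum is the spherical-harmonic addition theorem: it equals the Legendre polynomial P_l(cos γ) of the angle γ between the two directions.
Summing Y*_{l m}(θ₁,φ₁)·Y_{l m}(θ₂,φ₂) over m ∈ [−6, 6]; prefactor 4π/(2·6+1) = 0.966644:
  [-6]  conj(Y_{6,-6})(Ω₁) = 0.28923 - 0.34913j ; Y_{6,-6}(Ω₂) = -0.02848 - 0.09896j ; Δ = -0.04279 - 0.01868j
  [-5]  conj(Y_{6,-5})(Ω₁) = 0.21838 + 0.07109j ; Y_{6,-5}(Ω₂) = -0.24939 - 0.15355j ; Δ = -0.04355 - 0.05126j
  [-4]  conj(Y_{6,-4})(Ω₁) = -0.01641 - 0.26272j ; Y_{6,-4}(Ω₂) = -0.42897 + 0.08109j ; Δ = 0.02834 + 0.11137j
  [-3]  conj(Y_{6,-3})(Ω₁) = 0.22886 - 0.10760j ; Y_{6,-3}(Ω₂) = -0.16400 + 0.21786j ; Δ = -0.01409 + 0.06751j
  [-2]  conj(Y_{6,-2})(Ω₁) = -0.14818 - 0.13921j ; Y_{6,-2}(Ω₂) = -0.01629 - 0.17389j ; Δ = -0.02179 + 0.02803j
  [-1]  conj(Y_{6,-1})(Ω₁) = 0.09527 - 0.24054j ; Y_{6,-1}(Ω₂) = -0.25832 - 0.23525j ; Δ = -0.08120 + 0.03972j
  [+0]  conj(Y_{6,0})(Ω₁) = -0.18674 + 0.00000j ; Y_{6,0}(Ω₂) = 0.08192 + 0.00000j ; Δ = -0.01530 + 0.00000j
  [+1]  conj(Y_{6,1})(Ω₁) = -0.09527 - 0.24054j ; Y_{6,1}(Ω₂) = 0.25832 - 0.23525j ; Δ = -0.08120 - 0.03972j
  [+2]  conj(Y_{6,2})(Ω₁) = -0.14818 + 0.13921j ; Y_{6,2}(Ω₂) = -0.01629 + 0.17389j ; Δ = -0.02179 - 0.02803j
  [+3]  conj(Y_{6,3})(Ω₁) = -0.22886 - 0.10760j ; Y_{6,3}(Ω₂) = 0.16400 + 0.21786j ; Δ = -0.01409 - 0.06751j
  [+4]  conj(Y_{6,4})(Ω₁) = -0.01641 + 0.26272j ; Y_{6,4}(Ω₂) = -0.42897 - 0.08109j ; Δ = 0.02834 - 0.11137j
  [+5]  conj(Y_{6,5})(Ω₁) = -0.21838 + 0.07109j ; Y_{6,5}(Ω₂) = 0.24939 - 0.15355j ; Δ = -0.04355 + 0.05126j
  [+6]  conj(Y_{6,6})(Ω₁) = 0.28923 + 0.34913j ; Y_{6,6}(Ω₂) = -0.02848 + 0.09896j ; Δ = -0.04279 + 0.01868j
Accumulated sum -0.36545 + 0.00000j; after 4π/(2l+1) scaling, -0.35326 + 0.00000j ⇒ P_6 = -0.353260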